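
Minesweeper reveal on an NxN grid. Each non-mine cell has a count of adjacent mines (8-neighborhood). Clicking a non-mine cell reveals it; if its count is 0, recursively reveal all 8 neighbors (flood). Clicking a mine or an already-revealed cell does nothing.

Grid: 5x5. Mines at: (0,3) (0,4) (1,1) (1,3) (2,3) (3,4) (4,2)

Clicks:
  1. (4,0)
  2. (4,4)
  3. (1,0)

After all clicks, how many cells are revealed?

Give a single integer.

Click 1 (4,0) count=0: revealed 6 new [(2,0) (2,1) (3,0) (3,1) (4,0) (4,1)] -> total=6
Click 2 (4,4) count=1: revealed 1 new [(4,4)] -> total=7
Click 3 (1,0) count=1: revealed 1 new [(1,0)] -> total=8

Answer: 8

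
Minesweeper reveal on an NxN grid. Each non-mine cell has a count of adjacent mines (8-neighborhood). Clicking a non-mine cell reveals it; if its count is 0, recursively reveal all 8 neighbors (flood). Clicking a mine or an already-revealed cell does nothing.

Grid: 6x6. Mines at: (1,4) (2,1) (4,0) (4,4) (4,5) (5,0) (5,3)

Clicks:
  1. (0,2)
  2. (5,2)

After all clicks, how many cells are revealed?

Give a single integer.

Click 1 (0,2) count=0: revealed 8 new [(0,0) (0,1) (0,2) (0,3) (1,0) (1,1) (1,2) (1,3)] -> total=8
Click 2 (5,2) count=1: revealed 1 new [(5,2)] -> total=9

Answer: 9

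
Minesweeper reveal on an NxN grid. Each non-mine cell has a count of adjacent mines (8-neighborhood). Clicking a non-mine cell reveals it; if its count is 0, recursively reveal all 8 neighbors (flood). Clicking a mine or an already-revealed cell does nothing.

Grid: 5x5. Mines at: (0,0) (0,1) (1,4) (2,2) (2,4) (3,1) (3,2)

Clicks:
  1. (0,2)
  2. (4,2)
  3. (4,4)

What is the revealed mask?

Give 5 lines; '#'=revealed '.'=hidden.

Answer: ..#..
.....
.....
...##
..###

Derivation:
Click 1 (0,2) count=1: revealed 1 new [(0,2)] -> total=1
Click 2 (4,2) count=2: revealed 1 new [(4,2)] -> total=2
Click 3 (4,4) count=0: revealed 4 new [(3,3) (3,4) (4,3) (4,4)] -> total=6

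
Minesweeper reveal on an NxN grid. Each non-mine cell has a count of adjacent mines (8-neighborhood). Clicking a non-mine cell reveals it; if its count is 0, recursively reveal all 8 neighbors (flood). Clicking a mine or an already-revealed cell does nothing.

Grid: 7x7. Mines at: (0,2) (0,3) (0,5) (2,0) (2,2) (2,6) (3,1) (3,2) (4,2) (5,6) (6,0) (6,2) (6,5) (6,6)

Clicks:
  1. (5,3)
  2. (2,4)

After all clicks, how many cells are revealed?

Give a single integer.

Click 1 (5,3) count=2: revealed 1 new [(5,3)] -> total=1
Click 2 (2,4) count=0: revealed 14 new [(1,3) (1,4) (1,5) (2,3) (2,4) (2,5) (3,3) (3,4) (3,5) (4,3) (4,4) (4,5) (5,4) (5,5)] -> total=15

Answer: 15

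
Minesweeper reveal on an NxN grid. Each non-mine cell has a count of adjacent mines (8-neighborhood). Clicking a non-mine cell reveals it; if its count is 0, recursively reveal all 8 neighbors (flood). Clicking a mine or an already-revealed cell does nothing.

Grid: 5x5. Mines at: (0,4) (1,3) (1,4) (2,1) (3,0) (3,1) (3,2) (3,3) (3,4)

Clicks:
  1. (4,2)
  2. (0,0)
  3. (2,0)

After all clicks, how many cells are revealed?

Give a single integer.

Click 1 (4,2) count=3: revealed 1 new [(4,2)] -> total=1
Click 2 (0,0) count=0: revealed 6 new [(0,0) (0,1) (0,2) (1,0) (1,1) (1,2)] -> total=7
Click 3 (2,0) count=3: revealed 1 new [(2,0)] -> total=8

Answer: 8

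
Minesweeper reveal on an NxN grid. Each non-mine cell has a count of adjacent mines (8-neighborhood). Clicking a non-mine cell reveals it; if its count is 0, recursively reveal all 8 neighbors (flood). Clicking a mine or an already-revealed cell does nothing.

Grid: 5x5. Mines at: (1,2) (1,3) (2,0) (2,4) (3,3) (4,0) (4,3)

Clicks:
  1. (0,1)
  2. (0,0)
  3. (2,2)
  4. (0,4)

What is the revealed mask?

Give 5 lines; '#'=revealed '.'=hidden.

Answer: ##..#
##...
..#..
.....
.....

Derivation:
Click 1 (0,1) count=1: revealed 1 new [(0,1)] -> total=1
Click 2 (0,0) count=0: revealed 3 new [(0,0) (1,0) (1,1)] -> total=4
Click 3 (2,2) count=3: revealed 1 new [(2,2)] -> total=5
Click 4 (0,4) count=1: revealed 1 new [(0,4)] -> total=6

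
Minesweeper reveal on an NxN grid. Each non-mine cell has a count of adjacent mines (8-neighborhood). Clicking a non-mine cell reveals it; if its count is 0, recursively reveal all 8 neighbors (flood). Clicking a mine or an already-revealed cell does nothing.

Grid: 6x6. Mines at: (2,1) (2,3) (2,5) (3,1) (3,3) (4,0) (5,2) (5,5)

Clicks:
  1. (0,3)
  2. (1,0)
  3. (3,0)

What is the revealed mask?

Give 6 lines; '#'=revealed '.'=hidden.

Answer: ######
######
......
#.....
......
......

Derivation:
Click 1 (0,3) count=0: revealed 12 new [(0,0) (0,1) (0,2) (0,3) (0,4) (0,5) (1,0) (1,1) (1,2) (1,3) (1,4) (1,5)] -> total=12
Click 2 (1,0) count=1: revealed 0 new [(none)] -> total=12
Click 3 (3,0) count=3: revealed 1 new [(3,0)] -> total=13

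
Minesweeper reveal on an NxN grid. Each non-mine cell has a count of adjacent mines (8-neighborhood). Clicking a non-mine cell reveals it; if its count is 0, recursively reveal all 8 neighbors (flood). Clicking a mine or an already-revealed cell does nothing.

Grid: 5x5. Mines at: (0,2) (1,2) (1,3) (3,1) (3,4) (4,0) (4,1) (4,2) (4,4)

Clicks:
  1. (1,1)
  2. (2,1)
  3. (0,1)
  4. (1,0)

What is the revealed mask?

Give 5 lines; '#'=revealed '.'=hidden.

Answer: ##...
##...
##...
.....
.....

Derivation:
Click 1 (1,1) count=2: revealed 1 new [(1,1)] -> total=1
Click 2 (2,1) count=2: revealed 1 new [(2,1)] -> total=2
Click 3 (0,1) count=2: revealed 1 new [(0,1)] -> total=3
Click 4 (1,0) count=0: revealed 3 new [(0,0) (1,0) (2,0)] -> total=6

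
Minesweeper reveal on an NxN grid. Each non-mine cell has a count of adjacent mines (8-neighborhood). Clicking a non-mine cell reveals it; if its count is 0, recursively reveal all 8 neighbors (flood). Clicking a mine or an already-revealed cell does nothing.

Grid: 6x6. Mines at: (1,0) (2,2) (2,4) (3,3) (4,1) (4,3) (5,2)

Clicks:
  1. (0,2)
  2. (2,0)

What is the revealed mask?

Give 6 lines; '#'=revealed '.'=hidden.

Answer: .#####
.#####
#.....
......
......
......

Derivation:
Click 1 (0,2) count=0: revealed 10 new [(0,1) (0,2) (0,3) (0,4) (0,5) (1,1) (1,2) (1,3) (1,4) (1,5)] -> total=10
Click 2 (2,0) count=1: revealed 1 new [(2,0)] -> total=11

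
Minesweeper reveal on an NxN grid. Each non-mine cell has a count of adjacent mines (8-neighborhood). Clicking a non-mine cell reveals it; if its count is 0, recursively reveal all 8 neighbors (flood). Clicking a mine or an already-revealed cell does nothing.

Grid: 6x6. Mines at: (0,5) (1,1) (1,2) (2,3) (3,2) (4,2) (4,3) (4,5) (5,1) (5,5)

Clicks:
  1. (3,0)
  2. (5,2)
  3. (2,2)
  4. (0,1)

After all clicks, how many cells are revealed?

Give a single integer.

Click 1 (3,0) count=0: revealed 6 new [(2,0) (2,1) (3,0) (3,1) (4,0) (4,1)] -> total=6
Click 2 (5,2) count=3: revealed 1 new [(5,2)] -> total=7
Click 3 (2,2) count=4: revealed 1 new [(2,2)] -> total=8
Click 4 (0,1) count=2: revealed 1 new [(0,1)] -> total=9

Answer: 9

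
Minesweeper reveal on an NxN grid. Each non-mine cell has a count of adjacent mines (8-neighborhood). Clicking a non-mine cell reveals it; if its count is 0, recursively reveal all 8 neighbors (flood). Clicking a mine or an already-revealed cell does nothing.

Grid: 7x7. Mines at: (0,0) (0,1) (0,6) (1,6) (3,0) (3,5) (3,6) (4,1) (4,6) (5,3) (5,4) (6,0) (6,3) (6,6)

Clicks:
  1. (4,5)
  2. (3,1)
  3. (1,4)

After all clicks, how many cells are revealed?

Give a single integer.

Answer: 22

Derivation:
Click 1 (4,5) count=4: revealed 1 new [(4,5)] -> total=1
Click 2 (3,1) count=2: revealed 1 new [(3,1)] -> total=2
Click 3 (1,4) count=0: revealed 20 new [(0,2) (0,3) (0,4) (0,5) (1,1) (1,2) (1,3) (1,4) (1,5) (2,1) (2,2) (2,3) (2,4) (2,5) (3,2) (3,3) (3,4) (4,2) (4,3) (4,4)] -> total=22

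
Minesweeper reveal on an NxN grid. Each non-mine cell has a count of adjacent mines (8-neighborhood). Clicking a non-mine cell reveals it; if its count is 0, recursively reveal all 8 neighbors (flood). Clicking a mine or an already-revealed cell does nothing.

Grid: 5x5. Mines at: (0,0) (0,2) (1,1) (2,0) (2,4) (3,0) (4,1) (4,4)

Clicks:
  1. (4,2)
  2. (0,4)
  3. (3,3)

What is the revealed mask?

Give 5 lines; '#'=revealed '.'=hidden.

Answer: ...##
...##
.....
...#.
..#..

Derivation:
Click 1 (4,2) count=1: revealed 1 new [(4,2)] -> total=1
Click 2 (0,4) count=0: revealed 4 new [(0,3) (0,4) (1,3) (1,4)] -> total=5
Click 3 (3,3) count=2: revealed 1 new [(3,3)] -> total=6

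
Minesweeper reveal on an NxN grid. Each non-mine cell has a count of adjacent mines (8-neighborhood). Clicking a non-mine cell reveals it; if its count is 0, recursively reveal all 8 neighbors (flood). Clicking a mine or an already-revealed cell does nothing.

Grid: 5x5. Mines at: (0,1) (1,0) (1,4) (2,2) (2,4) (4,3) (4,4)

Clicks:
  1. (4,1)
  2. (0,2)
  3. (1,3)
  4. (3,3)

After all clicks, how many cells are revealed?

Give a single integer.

Click 1 (4,1) count=0: revealed 8 new [(2,0) (2,1) (3,0) (3,1) (3,2) (4,0) (4,1) (4,2)] -> total=8
Click 2 (0,2) count=1: revealed 1 new [(0,2)] -> total=9
Click 3 (1,3) count=3: revealed 1 new [(1,3)] -> total=10
Click 4 (3,3) count=4: revealed 1 new [(3,3)] -> total=11

Answer: 11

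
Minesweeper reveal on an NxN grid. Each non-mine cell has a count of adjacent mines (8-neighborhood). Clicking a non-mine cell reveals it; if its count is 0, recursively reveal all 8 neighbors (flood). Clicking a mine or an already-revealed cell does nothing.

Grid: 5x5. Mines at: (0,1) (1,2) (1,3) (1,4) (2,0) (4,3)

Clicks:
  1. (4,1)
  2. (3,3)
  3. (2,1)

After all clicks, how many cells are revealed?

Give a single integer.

Click 1 (4,1) count=0: revealed 6 new [(3,0) (3,1) (3,2) (4,0) (4,1) (4,2)] -> total=6
Click 2 (3,3) count=1: revealed 1 new [(3,3)] -> total=7
Click 3 (2,1) count=2: revealed 1 new [(2,1)] -> total=8

Answer: 8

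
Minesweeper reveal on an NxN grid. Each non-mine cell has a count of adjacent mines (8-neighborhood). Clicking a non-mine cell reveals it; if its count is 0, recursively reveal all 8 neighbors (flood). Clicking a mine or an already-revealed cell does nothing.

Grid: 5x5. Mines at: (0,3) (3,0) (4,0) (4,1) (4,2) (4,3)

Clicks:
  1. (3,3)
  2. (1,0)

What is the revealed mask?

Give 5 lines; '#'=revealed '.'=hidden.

Answer: ###..
#####
#####
.####
.....

Derivation:
Click 1 (3,3) count=2: revealed 1 new [(3,3)] -> total=1
Click 2 (1,0) count=0: revealed 16 new [(0,0) (0,1) (0,2) (1,0) (1,1) (1,2) (1,3) (1,4) (2,0) (2,1) (2,2) (2,3) (2,4) (3,1) (3,2) (3,4)] -> total=17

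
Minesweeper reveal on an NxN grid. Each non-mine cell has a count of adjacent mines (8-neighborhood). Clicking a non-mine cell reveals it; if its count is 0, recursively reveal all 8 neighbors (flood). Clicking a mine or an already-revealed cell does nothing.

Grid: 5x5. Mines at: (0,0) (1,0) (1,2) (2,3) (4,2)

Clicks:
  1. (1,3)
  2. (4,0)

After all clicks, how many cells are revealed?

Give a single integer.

Answer: 7

Derivation:
Click 1 (1,3) count=2: revealed 1 new [(1,3)] -> total=1
Click 2 (4,0) count=0: revealed 6 new [(2,0) (2,1) (3,0) (3,1) (4,0) (4,1)] -> total=7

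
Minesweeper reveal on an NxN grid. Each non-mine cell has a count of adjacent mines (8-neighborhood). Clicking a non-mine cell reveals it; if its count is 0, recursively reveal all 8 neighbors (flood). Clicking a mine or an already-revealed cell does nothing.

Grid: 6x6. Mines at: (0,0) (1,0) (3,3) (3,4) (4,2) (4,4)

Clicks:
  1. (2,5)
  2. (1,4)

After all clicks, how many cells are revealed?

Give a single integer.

Answer: 15

Derivation:
Click 1 (2,5) count=1: revealed 1 new [(2,5)] -> total=1
Click 2 (1,4) count=0: revealed 14 new [(0,1) (0,2) (0,3) (0,4) (0,5) (1,1) (1,2) (1,3) (1,4) (1,5) (2,1) (2,2) (2,3) (2,4)] -> total=15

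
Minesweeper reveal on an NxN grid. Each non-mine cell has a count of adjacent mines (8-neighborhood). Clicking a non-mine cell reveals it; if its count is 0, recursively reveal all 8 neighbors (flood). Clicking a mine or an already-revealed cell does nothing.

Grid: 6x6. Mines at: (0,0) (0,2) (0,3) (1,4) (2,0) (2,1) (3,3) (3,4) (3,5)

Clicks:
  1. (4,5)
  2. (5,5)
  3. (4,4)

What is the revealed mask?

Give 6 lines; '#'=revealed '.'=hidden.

Answer: ......
......
......
###...
######
######

Derivation:
Click 1 (4,5) count=2: revealed 1 new [(4,5)] -> total=1
Click 2 (5,5) count=0: revealed 14 new [(3,0) (3,1) (3,2) (4,0) (4,1) (4,2) (4,3) (4,4) (5,0) (5,1) (5,2) (5,3) (5,4) (5,5)] -> total=15
Click 3 (4,4) count=3: revealed 0 new [(none)] -> total=15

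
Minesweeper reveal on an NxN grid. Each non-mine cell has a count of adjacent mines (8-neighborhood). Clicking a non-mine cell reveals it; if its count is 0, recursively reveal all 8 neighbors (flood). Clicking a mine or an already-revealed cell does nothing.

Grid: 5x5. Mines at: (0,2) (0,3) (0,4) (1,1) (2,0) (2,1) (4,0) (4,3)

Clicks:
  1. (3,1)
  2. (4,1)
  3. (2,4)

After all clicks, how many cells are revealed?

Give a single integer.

Click 1 (3,1) count=3: revealed 1 new [(3,1)] -> total=1
Click 2 (4,1) count=1: revealed 1 new [(4,1)] -> total=2
Click 3 (2,4) count=0: revealed 9 new [(1,2) (1,3) (1,4) (2,2) (2,3) (2,4) (3,2) (3,3) (3,4)] -> total=11

Answer: 11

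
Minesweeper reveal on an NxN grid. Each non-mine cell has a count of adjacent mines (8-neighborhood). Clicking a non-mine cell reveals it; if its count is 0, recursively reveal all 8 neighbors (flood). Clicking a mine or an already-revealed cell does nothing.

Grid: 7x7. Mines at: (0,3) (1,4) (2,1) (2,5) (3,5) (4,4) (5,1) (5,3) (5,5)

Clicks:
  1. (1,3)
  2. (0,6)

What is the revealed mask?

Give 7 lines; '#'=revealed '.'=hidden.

Click 1 (1,3) count=2: revealed 1 new [(1,3)] -> total=1
Click 2 (0,6) count=0: revealed 4 new [(0,5) (0,6) (1,5) (1,6)] -> total=5

Answer: .....##
...#.##
.......
.......
.......
.......
.......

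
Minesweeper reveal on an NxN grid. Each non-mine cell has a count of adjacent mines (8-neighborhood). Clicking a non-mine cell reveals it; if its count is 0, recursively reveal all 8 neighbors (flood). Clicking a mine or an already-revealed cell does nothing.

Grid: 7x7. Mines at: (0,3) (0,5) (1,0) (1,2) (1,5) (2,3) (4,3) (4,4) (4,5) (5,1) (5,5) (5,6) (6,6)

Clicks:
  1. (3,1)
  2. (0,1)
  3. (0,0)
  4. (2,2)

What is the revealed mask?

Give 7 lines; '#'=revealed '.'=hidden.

Click 1 (3,1) count=0: revealed 9 new [(2,0) (2,1) (2,2) (3,0) (3,1) (3,2) (4,0) (4,1) (4,2)] -> total=9
Click 2 (0,1) count=2: revealed 1 new [(0,1)] -> total=10
Click 3 (0,0) count=1: revealed 1 new [(0,0)] -> total=11
Click 4 (2,2) count=2: revealed 0 new [(none)] -> total=11

Answer: ##.....
.......
###....
###....
###....
.......
.......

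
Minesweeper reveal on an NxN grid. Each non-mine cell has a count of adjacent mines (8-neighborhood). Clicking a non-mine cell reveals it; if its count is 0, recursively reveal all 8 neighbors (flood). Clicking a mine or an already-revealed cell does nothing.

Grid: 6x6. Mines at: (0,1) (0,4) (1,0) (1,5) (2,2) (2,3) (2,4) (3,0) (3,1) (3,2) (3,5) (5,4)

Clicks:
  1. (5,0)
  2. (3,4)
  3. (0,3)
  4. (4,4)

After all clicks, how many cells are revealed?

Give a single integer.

Answer: 11

Derivation:
Click 1 (5,0) count=0: revealed 8 new [(4,0) (4,1) (4,2) (4,3) (5,0) (5,1) (5,2) (5,3)] -> total=8
Click 2 (3,4) count=3: revealed 1 new [(3,4)] -> total=9
Click 3 (0,3) count=1: revealed 1 new [(0,3)] -> total=10
Click 4 (4,4) count=2: revealed 1 new [(4,4)] -> total=11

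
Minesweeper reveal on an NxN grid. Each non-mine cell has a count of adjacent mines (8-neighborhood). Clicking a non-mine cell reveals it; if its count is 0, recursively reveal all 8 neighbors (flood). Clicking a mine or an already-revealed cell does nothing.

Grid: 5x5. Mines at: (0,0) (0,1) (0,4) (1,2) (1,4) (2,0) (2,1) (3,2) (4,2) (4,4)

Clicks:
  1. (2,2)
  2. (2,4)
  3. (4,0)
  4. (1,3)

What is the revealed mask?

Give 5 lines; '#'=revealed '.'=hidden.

Click 1 (2,2) count=3: revealed 1 new [(2,2)] -> total=1
Click 2 (2,4) count=1: revealed 1 new [(2,4)] -> total=2
Click 3 (4,0) count=0: revealed 4 new [(3,0) (3,1) (4,0) (4,1)] -> total=6
Click 4 (1,3) count=3: revealed 1 new [(1,3)] -> total=7

Answer: .....
...#.
..#.#
##...
##...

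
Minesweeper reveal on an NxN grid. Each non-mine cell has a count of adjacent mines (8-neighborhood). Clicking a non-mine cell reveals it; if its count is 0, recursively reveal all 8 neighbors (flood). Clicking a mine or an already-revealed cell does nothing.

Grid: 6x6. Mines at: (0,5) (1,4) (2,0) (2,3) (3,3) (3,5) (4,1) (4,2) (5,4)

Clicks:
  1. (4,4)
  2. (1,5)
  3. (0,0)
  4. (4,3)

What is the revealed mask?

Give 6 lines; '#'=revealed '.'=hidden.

Click 1 (4,4) count=3: revealed 1 new [(4,4)] -> total=1
Click 2 (1,5) count=2: revealed 1 new [(1,5)] -> total=2
Click 3 (0,0) count=0: revealed 8 new [(0,0) (0,1) (0,2) (0,3) (1,0) (1,1) (1,2) (1,3)] -> total=10
Click 4 (4,3) count=3: revealed 1 new [(4,3)] -> total=11

Answer: ####..
####.#
......
......
...##.
......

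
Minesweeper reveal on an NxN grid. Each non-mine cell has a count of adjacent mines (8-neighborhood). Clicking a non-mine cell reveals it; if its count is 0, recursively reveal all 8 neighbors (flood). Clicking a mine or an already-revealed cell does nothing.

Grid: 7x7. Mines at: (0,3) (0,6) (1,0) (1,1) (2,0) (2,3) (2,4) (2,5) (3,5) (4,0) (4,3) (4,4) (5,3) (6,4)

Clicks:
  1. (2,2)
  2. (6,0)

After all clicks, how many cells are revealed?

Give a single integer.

Answer: 7

Derivation:
Click 1 (2,2) count=2: revealed 1 new [(2,2)] -> total=1
Click 2 (6,0) count=0: revealed 6 new [(5,0) (5,1) (5,2) (6,0) (6,1) (6,2)] -> total=7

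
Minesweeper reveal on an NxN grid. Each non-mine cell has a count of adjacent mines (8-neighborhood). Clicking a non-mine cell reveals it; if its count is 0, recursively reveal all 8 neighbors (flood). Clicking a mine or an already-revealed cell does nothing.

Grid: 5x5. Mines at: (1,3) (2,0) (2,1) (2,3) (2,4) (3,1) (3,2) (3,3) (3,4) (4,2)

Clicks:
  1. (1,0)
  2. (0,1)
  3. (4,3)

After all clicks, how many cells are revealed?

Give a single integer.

Click 1 (1,0) count=2: revealed 1 new [(1,0)] -> total=1
Click 2 (0,1) count=0: revealed 5 new [(0,0) (0,1) (0,2) (1,1) (1,2)] -> total=6
Click 3 (4,3) count=4: revealed 1 new [(4,3)] -> total=7

Answer: 7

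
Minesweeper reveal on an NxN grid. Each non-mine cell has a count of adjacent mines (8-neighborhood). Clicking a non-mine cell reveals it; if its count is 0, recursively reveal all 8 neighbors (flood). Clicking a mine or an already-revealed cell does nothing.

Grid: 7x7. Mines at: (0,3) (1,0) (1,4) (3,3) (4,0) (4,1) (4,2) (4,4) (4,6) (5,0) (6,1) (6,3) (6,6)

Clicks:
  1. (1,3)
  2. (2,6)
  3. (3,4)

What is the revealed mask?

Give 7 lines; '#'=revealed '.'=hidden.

Answer: .....##
...#.##
.....##
....###
.......
.......
.......

Derivation:
Click 1 (1,3) count=2: revealed 1 new [(1,3)] -> total=1
Click 2 (2,6) count=0: revealed 8 new [(0,5) (0,6) (1,5) (1,6) (2,5) (2,6) (3,5) (3,6)] -> total=9
Click 3 (3,4) count=2: revealed 1 new [(3,4)] -> total=10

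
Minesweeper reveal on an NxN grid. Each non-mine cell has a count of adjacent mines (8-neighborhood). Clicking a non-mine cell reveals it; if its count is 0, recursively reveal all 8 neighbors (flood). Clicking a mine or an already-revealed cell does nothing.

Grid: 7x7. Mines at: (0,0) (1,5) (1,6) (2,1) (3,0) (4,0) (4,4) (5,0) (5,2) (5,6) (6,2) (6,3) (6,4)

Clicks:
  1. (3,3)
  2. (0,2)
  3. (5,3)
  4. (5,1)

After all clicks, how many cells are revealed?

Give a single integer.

Click 1 (3,3) count=1: revealed 1 new [(3,3)] -> total=1
Click 2 (0,2) count=0: revealed 13 new [(0,1) (0,2) (0,3) (0,4) (1,1) (1,2) (1,3) (1,4) (2,2) (2,3) (2,4) (3,2) (3,4)] -> total=14
Click 3 (5,3) count=5: revealed 1 new [(5,3)] -> total=15
Click 4 (5,1) count=4: revealed 1 new [(5,1)] -> total=16

Answer: 16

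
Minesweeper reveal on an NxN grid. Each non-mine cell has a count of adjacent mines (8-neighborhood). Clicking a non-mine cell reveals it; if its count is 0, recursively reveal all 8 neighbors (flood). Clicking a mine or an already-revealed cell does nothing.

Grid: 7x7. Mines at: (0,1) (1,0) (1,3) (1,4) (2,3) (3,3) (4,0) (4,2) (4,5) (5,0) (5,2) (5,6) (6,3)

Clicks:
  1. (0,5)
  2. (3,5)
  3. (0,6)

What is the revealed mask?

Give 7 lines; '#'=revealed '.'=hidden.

Click 1 (0,5) count=1: revealed 1 new [(0,5)] -> total=1
Click 2 (3,5) count=1: revealed 1 new [(3,5)] -> total=2
Click 3 (0,6) count=0: revealed 6 new [(0,6) (1,5) (1,6) (2,5) (2,6) (3,6)] -> total=8

Answer: .....##
.....##
.....##
.....##
.......
.......
.......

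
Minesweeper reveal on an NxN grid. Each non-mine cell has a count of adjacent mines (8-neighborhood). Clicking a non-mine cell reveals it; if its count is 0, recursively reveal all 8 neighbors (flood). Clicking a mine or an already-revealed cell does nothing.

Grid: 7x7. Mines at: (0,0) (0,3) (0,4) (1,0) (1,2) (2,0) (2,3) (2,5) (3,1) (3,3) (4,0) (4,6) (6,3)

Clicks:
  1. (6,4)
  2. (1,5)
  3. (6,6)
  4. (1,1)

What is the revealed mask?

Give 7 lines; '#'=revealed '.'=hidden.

Answer: .......
.#...#.
.......
.......
.......
....###
....###

Derivation:
Click 1 (6,4) count=1: revealed 1 new [(6,4)] -> total=1
Click 2 (1,5) count=2: revealed 1 new [(1,5)] -> total=2
Click 3 (6,6) count=0: revealed 5 new [(5,4) (5,5) (5,6) (6,5) (6,6)] -> total=7
Click 4 (1,1) count=4: revealed 1 new [(1,1)] -> total=8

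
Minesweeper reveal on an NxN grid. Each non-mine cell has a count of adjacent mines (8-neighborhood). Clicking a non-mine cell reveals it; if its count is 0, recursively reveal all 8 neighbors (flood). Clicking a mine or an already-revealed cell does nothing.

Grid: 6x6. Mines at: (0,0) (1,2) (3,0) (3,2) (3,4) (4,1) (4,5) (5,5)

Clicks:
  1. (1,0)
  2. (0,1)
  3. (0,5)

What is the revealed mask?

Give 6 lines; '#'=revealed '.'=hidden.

Click 1 (1,0) count=1: revealed 1 new [(1,0)] -> total=1
Click 2 (0,1) count=2: revealed 1 new [(0,1)] -> total=2
Click 3 (0,5) count=0: revealed 9 new [(0,3) (0,4) (0,5) (1,3) (1,4) (1,5) (2,3) (2,4) (2,5)] -> total=11

Answer: .#.###
#..###
...###
......
......
......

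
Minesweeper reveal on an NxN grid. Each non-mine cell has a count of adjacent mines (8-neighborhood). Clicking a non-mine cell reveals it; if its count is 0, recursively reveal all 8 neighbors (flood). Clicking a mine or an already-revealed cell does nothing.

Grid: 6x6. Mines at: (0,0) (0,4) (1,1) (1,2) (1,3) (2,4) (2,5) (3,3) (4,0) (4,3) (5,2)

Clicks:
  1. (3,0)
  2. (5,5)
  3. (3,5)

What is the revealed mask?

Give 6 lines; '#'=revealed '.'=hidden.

Answer: ......
......
......
#...##
....##
....##

Derivation:
Click 1 (3,0) count=1: revealed 1 new [(3,0)] -> total=1
Click 2 (5,5) count=0: revealed 6 new [(3,4) (3,5) (4,4) (4,5) (5,4) (5,5)] -> total=7
Click 3 (3,5) count=2: revealed 0 new [(none)] -> total=7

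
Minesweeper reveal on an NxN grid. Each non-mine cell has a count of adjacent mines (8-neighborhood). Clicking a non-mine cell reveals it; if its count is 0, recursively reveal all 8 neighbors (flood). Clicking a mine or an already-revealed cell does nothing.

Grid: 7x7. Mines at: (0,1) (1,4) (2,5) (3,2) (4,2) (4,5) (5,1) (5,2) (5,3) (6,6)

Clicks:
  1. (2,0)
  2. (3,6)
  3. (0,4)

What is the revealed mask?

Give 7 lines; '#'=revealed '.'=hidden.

Answer: ....#..
##.....
##.....
##....#
##.....
.......
.......

Derivation:
Click 1 (2,0) count=0: revealed 8 new [(1,0) (1,1) (2,0) (2,1) (3,0) (3,1) (4,0) (4,1)] -> total=8
Click 2 (3,6) count=2: revealed 1 new [(3,6)] -> total=9
Click 3 (0,4) count=1: revealed 1 new [(0,4)] -> total=10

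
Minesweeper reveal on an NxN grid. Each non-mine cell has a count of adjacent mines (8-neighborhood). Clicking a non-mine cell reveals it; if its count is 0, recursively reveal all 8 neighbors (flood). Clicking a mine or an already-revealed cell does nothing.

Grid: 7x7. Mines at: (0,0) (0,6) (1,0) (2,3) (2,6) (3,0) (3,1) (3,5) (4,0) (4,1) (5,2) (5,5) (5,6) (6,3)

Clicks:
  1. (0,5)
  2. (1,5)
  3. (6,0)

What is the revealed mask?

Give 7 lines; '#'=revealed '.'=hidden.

Answer: .....#.
.....#.
.......
.......
.......
##.....
##.....

Derivation:
Click 1 (0,5) count=1: revealed 1 new [(0,5)] -> total=1
Click 2 (1,5) count=2: revealed 1 new [(1,5)] -> total=2
Click 3 (6,0) count=0: revealed 4 new [(5,0) (5,1) (6,0) (6,1)] -> total=6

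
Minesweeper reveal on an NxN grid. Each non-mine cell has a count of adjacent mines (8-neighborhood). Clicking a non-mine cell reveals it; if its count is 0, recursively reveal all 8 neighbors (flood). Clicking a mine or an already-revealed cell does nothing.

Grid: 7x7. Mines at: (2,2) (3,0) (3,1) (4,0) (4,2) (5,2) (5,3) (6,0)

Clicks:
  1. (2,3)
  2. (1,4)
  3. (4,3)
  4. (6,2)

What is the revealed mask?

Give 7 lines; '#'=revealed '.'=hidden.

Answer: #######
#######
##.####
...####
...####
....###
..#.###

Derivation:
Click 1 (2,3) count=1: revealed 1 new [(2,3)] -> total=1
Click 2 (1,4) count=0: revealed 33 new [(0,0) (0,1) (0,2) (0,3) (0,4) (0,5) (0,6) (1,0) (1,1) (1,2) (1,3) (1,4) (1,5) (1,6) (2,0) (2,1) (2,4) (2,5) (2,6) (3,3) (3,4) (3,5) (3,6) (4,3) (4,4) (4,5) (4,6) (5,4) (5,5) (5,6) (6,4) (6,5) (6,6)] -> total=34
Click 3 (4,3) count=3: revealed 0 new [(none)] -> total=34
Click 4 (6,2) count=2: revealed 1 new [(6,2)] -> total=35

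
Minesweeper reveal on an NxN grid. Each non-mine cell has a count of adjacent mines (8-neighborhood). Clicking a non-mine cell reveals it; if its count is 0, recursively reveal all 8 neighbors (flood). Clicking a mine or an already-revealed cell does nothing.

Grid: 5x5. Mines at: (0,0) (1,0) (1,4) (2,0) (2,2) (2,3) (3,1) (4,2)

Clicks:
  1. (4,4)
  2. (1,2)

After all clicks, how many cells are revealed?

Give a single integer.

Answer: 5

Derivation:
Click 1 (4,4) count=0: revealed 4 new [(3,3) (3,4) (4,3) (4,4)] -> total=4
Click 2 (1,2) count=2: revealed 1 new [(1,2)] -> total=5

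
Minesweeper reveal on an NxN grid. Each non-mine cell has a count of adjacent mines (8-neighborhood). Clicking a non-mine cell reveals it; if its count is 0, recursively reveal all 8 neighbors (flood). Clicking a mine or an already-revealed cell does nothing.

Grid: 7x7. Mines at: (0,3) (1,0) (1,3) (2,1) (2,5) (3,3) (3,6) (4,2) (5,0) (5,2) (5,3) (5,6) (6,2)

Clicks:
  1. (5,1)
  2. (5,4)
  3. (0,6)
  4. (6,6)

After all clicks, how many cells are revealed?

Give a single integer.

Answer: 9

Derivation:
Click 1 (5,1) count=4: revealed 1 new [(5,1)] -> total=1
Click 2 (5,4) count=1: revealed 1 new [(5,4)] -> total=2
Click 3 (0,6) count=0: revealed 6 new [(0,4) (0,5) (0,6) (1,4) (1,5) (1,6)] -> total=8
Click 4 (6,6) count=1: revealed 1 new [(6,6)] -> total=9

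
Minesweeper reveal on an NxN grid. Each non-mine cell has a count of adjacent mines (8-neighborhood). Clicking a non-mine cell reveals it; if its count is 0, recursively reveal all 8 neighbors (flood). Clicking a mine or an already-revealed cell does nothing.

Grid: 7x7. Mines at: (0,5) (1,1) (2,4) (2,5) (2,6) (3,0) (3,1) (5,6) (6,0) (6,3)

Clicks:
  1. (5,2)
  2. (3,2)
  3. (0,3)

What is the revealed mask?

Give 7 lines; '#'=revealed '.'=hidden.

Answer: ..###..
..###..
.......
..#....
.......
..#....
.......

Derivation:
Click 1 (5,2) count=1: revealed 1 new [(5,2)] -> total=1
Click 2 (3,2) count=1: revealed 1 new [(3,2)] -> total=2
Click 3 (0,3) count=0: revealed 6 new [(0,2) (0,3) (0,4) (1,2) (1,3) (1,4)] -> total=8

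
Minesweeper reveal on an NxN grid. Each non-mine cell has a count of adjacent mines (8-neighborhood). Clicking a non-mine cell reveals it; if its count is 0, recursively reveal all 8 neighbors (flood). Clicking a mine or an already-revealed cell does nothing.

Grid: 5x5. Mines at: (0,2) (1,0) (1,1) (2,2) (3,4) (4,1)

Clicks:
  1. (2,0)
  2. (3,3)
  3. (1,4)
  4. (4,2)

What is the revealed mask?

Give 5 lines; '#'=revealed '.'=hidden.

Answer: ...##
...##
#..##
...#.
..#..

Derivation:
Click 1 (2,0) count=2: revealed 1 new [(2,0)] -> total=1
Click 2 (3,3) count=2: revealed 1 new [(3,3)] -> total=2
Click 3 (1,4) count=0: revealed 6 new [(0,3) (0,4) (1,3) (1,4) (2,3) (2,4)] -> total=8
Click 4 (4,2) count=1: revealed 1 new [(4,2)] -> total=9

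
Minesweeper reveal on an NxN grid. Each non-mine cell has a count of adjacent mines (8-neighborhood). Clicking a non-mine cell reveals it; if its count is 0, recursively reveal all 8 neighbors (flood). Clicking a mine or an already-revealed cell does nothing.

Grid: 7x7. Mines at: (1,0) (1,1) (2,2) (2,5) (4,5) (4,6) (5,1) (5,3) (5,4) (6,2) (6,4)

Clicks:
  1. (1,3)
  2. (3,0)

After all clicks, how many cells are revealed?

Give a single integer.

Click 1 (1,3) count=1: revealed 1 new [(1,3)] -> total=1
Click 2 (3,0) count=0: revealed 6 new [(2,0) (2,1) (3,0) (3,1) (4,0) (4,1)] -> total=7

Answer: 7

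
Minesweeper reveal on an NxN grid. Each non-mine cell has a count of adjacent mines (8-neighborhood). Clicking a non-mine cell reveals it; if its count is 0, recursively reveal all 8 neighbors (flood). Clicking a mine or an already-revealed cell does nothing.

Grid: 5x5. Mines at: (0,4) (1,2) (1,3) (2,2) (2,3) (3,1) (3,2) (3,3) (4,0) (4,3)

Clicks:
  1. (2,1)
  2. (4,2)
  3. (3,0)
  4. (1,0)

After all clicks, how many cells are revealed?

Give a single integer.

Click 1 (2,1) count=4: revealed 1 new [(2,1)] -> total=1
Click 2 (4,2) count=4: revealed 1 new [(4,2)] -> total=2
Click 3 (3,0) count=2: revealed 1 new [(3,0)] -> total=3
Click 4 (1,0) count=0: revealed 5 new [(0,0) (0,1) (1,0) (1,1) (2,0)] -> total=8

Answer: 8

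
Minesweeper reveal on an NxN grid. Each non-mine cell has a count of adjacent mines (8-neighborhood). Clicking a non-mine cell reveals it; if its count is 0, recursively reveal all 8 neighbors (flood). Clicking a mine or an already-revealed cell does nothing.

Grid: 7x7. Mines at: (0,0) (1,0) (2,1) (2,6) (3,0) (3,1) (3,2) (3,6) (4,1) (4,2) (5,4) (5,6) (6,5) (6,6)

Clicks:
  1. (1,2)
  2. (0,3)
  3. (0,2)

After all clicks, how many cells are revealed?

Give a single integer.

Click 1 (1,2) count=1: revealed 1 new [(1,2)] -> total=1
Click 2 (0,3) count=0: revealed 21 new [(0,1) (0,2) (0,3) (0,4) (0,5) (0,6) (1,1) (1,3) (1,4) (1,5) (1,6) (2,2) (2,3) (2,4) (2,5) (3,3) (3,4) (3,5) (4,3) (4,4) (4,5)] -> total=22
Click 3 (0,2) count=0: revealed 0 new [(none)] -> total=22

Answer: 22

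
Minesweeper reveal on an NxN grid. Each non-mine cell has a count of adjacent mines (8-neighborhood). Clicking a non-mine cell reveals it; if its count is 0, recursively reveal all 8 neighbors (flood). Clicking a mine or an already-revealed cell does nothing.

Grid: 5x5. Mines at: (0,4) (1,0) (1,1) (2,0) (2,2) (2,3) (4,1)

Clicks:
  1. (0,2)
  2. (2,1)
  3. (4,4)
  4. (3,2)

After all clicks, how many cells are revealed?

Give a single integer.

Answer: 8

Derivation:
Click 1 (0,2) count=1: revealed 1 new [(0,2)] -> total=1
Click 2 (2,1) count=4: revealed 1 new [(2,1)] -> total=2
Click 3 (4,4) count=0: revealed 6 new [(3,2) (3,3) (3,4) (4,2) (4,3) (4,4)] -> total=8
Click 4 (3,2) count=3: revealed 0 new [(none)] -> total=8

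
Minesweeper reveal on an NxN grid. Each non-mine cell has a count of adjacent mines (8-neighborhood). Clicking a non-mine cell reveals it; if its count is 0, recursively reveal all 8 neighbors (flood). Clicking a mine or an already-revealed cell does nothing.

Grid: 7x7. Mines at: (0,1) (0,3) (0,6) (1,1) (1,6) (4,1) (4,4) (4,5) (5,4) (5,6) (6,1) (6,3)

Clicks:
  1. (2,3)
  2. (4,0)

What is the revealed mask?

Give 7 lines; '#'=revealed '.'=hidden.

Click 1 (2,3) count=0: revealed 12 new [(1,2) (1,3) (1,4) (1,5) (2,2) (2,3) (2,4) (2,5) (3,2) (3,3) (3,4) (3,5)] -> total=12
Click 2 (4,0) count=1: revealed 1 new [(4,0)] -> total=13

Answer: .......
..####.
..####.
..####.
#......
.......
.......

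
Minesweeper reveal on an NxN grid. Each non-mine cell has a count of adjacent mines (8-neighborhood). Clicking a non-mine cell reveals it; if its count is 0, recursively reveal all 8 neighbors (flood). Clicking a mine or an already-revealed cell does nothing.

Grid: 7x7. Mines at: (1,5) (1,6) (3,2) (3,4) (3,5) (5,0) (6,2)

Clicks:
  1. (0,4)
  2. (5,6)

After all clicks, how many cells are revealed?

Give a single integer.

Click 1 (0,4) count=1: revealed 1 new [(0,4)] -> total=1
Click 2 (5,6) count=0: revealed 12 new [(4,3) (4,4) (4,5) (4,6) (5,3) (5,4) (5,5) (5,6) (6,3) (6,4) (6,5) (6,6)] -> total=13

Answer: 13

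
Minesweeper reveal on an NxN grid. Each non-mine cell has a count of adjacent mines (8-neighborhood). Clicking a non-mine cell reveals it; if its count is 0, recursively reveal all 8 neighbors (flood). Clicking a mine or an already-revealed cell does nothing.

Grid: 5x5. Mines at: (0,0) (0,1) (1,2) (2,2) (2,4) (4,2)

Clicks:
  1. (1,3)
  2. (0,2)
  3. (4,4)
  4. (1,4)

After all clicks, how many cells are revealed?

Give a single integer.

Click 1 (1,3) count=3: revealed 1 new [(1,3)] -> total=1
Click 2 (0,2) count=2: revealed 1 new [(0,2)] -> total=2
Click 3 (4,4) count=0: revealed 4 new [(3,3) (3,4) (4,3) (4,4)] -> total=6
Click 4 (1,4) count=1: revealed 1 new [(1,4)] -> total=7

Answer: 7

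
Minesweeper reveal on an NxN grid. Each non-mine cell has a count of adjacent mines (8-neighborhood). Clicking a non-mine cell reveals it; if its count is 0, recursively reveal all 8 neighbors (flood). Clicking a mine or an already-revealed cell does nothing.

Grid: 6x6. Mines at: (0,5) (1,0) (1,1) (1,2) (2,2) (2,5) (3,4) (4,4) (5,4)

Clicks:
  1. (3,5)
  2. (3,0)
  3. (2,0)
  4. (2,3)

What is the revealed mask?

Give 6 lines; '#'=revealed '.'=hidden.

Answer: ......
......
##.#..
####.#
####..
####..

Derivation:
Click 1 (3,5) count=3: revealed 1 new [(3,5)] -> total=1
Click 2 (3,0) count=0: revealed 14 new [(2,0) (2,1) (3,0) (3,1) (3,2) (3,3) (4,0) (4,1) (4,2) (4,3) (5,0) (5,1) (5,2) (5,3)] -> total=15
Click 3 (2,0) count=2: revealed 0 new [(none)] -> total=15
Click 4 (2,3) count=3: revealed 1 new [(2,3)] -> total=16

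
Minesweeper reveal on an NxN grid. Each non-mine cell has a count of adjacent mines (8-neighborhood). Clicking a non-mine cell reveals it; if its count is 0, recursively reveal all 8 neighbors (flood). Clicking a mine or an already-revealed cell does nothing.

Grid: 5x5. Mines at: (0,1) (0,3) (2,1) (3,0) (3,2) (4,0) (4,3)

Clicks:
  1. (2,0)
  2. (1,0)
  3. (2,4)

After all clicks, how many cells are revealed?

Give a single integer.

Answer: 8

Derivation:
Click 1 (2,0) count=2: revealed 1 new [(2,0)] -> total=1
Click 2 (1,0) count=2: revealed 1 new [(1,0)] -> total=2
Click 3 (2,4) count=0: revealed 6 new [(1,3) (1,4) (2,3) (2,4) (3,3) (3,4)] -> total=8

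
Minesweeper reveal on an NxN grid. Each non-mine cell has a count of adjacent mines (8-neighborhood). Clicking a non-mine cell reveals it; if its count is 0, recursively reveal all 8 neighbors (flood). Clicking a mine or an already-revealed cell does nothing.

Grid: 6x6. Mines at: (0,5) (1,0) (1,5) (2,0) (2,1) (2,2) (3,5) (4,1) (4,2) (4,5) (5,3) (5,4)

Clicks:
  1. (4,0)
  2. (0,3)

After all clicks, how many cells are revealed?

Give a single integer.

Click 1 (4,0) count=1: revealed 1 new [(4,0)] -> total=1
Click 2 (0,3) count=0: revealed 8 new [(0,1) (0,2) (0,3) (0,4) (1,1) (1,2) (1,3) (1,4)] -> total=9

Answer: 9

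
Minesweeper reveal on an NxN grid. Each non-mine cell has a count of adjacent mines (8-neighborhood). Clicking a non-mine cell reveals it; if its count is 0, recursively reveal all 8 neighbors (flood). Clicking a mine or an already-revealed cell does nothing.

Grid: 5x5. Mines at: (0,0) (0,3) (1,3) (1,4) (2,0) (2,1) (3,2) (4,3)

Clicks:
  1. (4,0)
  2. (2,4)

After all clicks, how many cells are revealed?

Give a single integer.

Click 1 (4,0) count=0: revealed 4 new [(3,0) (3,1) (4,0) (4,1)] -> total=4
Click 2 (2,4) count=2: revealed 1 new [(2,4)] -> total=5

Answer: 5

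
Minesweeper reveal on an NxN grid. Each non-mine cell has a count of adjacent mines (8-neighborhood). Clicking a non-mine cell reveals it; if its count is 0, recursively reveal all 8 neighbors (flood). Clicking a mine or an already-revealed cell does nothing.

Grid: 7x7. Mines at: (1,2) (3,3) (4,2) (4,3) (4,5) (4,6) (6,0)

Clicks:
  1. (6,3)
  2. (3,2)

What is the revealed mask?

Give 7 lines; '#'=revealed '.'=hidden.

Answer: .......
.......
.......
..#....
.......
.######
.######

Derivation:
Click 1 (6,3) count=0: revealed 12 new [(5,1) (5,2) (5,3) (5,4) (5,5) (5,6) (6,1) (6,2) (6,3) (6,4) (6,5) (6,6)] -> total=12
Click 2 (3,2) count=3: revealed 1 new [(3,2)] -> total=13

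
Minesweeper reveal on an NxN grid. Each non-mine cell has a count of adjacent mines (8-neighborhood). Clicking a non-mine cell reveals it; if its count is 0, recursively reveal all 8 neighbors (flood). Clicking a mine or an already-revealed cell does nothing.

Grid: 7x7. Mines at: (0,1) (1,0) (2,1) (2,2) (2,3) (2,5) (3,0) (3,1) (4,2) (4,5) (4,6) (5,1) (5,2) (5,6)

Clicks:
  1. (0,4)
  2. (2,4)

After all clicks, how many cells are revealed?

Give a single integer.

Answer: 11

Derivation:
Click 1 (0,4) count=0: revealed 10 new [(0,2) (0,3) (0,4) (0,5) (0,6) (1,2) (1,3) (1,4) (1,5) (1,6)] -> total=10
Click 2 (2,4) count=2: revealed 1 new [(2,4)] -> total=11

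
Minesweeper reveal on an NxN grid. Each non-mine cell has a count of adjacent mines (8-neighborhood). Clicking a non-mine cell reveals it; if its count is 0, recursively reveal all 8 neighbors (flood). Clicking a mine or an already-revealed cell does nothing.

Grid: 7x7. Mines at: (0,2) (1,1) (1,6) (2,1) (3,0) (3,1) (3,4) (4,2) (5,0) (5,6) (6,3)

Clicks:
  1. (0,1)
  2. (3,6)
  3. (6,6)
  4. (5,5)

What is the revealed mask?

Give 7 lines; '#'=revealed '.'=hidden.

Click 1 (0,1) count=2: revealed 1 new [(0,1)] -> total=1
Click 2 (3,6) count=0: revealed 6 new [(2,5) (2,6) (3,5) (3,6) (4,5) (4,6)] -> total=7
Click 3 (6,6) count=1: revealed 1 new [(6,6)] -> total=8
Click 4 (5,5) count=1: revealed 1 new [(5,5)] -> total=9

Answer: .#.....
.......
.....##
.....##
.....##
.....#.
......#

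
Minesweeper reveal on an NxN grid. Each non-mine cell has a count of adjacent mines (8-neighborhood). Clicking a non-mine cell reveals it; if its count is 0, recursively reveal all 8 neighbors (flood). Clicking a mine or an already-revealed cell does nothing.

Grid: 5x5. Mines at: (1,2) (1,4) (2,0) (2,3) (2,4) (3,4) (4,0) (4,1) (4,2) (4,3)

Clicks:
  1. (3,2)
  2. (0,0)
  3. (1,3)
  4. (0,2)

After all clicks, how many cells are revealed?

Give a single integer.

Click 1 (3,2) count=4: revealed 1 new [(3,2)] -> total=1
Click 2 (0,0) count=0: revealed 4 new [(0,0) (0,1) (1,0) (1,1)] -> total=5
Click 3 (1,3) count=4: revealed 1 new [(1,3)] -> total=6
Click 4 (0,2) count=1: revealed 1 new [(0,2)] -> total=7

Answer: 7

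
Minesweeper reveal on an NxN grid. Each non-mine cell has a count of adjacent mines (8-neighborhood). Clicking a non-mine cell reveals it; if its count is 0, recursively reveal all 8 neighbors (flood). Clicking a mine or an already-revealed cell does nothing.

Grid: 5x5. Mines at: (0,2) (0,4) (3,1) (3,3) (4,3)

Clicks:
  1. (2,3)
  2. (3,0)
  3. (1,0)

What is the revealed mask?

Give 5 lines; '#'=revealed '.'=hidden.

Click 1 (2,3) count=1: revealed 1 new [(2,3)] -> total=1
Click 2 (3,0) count=1: revealed 1 new [(3,0)] -> total=2
Click 3 (1,0) count=0: revealed 6 new [(0,0) (0,1) (1,0) (1,1) (2,0) (2,1)] -> total=8

Answer: ##...
##...
##.#.
#....
.....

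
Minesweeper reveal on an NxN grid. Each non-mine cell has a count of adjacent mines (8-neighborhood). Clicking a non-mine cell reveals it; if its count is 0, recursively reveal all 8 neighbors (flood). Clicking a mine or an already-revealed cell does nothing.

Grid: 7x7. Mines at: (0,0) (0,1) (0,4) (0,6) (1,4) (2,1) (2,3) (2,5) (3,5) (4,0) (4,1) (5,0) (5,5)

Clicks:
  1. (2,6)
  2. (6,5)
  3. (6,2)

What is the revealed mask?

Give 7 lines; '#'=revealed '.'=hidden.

Click 1 (2,6) count=2: revealed 1 new [(2,6)] -> total=1
Click 2 (6,5) count=1: revealed 1 new [(6,5)] -> total=2
Click 3 (6,2) count=0: revealed 14 new [(3,2) (3,3) (3,4) (4,2) (4,3) (4,4) (5,1) (5,2) (5,3) (5,4) (6,1) (6,2) (6,3) (6,4)] -> total=16

Answer: .......
.......
......#
..###..
..###..
.####..
.#####.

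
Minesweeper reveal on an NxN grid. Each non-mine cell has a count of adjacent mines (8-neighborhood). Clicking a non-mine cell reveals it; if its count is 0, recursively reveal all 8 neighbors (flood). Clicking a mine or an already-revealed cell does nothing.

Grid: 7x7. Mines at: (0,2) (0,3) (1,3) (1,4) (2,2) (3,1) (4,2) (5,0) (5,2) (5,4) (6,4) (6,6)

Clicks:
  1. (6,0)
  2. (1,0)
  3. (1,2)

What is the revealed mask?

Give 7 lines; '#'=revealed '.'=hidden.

Click 1 (6,0) count=1: revealed 1 new [(6,0)] -> total=1
Click 2 (1,0) count=0: revealed 6 new [(0,0) (0,1) (1,0) (1,1) (2,0) (2,1)] -> total=7
Click 3 (1,2) count=4: revealed 1 new [(1,2)] -> total=8

Answer: ##.....
###....
##.....
.......
.......
.......
#......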